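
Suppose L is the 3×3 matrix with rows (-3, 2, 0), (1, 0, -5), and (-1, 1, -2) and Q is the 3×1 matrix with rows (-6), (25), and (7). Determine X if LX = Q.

Left-multiplying both sides by L⁻¹ gives X = L⁻¹Q.
L has determinant -1; L⁻¹ = [[-5, -4, 10], [-7, -6, 15], [-1, -1, 2]].
X = L⁻¹Q = [[-5, -4, 10], [-7, -6, 15], [-1, -1, 2]] · [[-6], [25], [7]] = [[0], [-3], [-5]].

X = [[0], [-3], [-5]]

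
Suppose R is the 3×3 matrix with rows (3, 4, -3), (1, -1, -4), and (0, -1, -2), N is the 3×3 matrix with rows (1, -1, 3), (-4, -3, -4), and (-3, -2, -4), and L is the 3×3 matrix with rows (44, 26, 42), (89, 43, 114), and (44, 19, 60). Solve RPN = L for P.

Isolating P: multiply by R⁻¹ from the left and N⁻¹ from the right, so P = R⁻¹LN⁻¹.
det R = 5, so R⁻¹ = [[-2/5, 11/5, -19/5], [2/5, -6/5, 9/5], [-1/5, 3/5, -7/5]].
det N = 5; the adjugate gives N⁻¹ = [[4/5, -2, 13/5], [-4/5, 1, -8/5], [-1/5, 1, -7/5]].
R⁻¹L = [[11, 12, 6], [-10, -7, -12], [-17, -6, -24]].
P = (R⁻¹L)N⁻¹ = [[-2, -4, 1], [0, 1, 2], [-4, 4, -1]].

P = [[-2, -4, 1], [0, 1, 2], [-4, 4, -1]]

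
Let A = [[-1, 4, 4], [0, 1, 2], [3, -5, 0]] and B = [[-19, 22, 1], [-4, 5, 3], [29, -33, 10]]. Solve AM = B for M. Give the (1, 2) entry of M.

-6

A is on the left of M, so left-multiply by A⁻¹: M = A⁻¹B.
A has determinant 2; A⁻¹ = [[5, -10, 2], [3, -6, 1], [-3/2, 7/2, -1/2]].
M = A⁻¹B = [[5, -10, 2], [3, -6, 1], [-3/2, 7/2, -1/2]] · [[-19, 22, 1], [-4, 5, 3], [29, -33, 10]] = [[3, -6, -5], [-4, 3, -5], [0, 1, 4]].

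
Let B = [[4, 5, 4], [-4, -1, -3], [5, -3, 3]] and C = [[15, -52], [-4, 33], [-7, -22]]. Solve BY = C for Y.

Y = [[1, -5], [3, -4], [-1, -3]]

Since B multiplies Y on the left, Y = B⁻¹C.
B has determinant 5; B⁻¹ = [[-12/5, -27/5, -11/5], [-3/5, -8/5, -4/5], [17/5, 37/5, 16/5]].
Y = B⁻¹C = [[-12/5, -27/5, -11/5], [-3/5, -8/5, -4/5], [17/5, 37/5, 16/5]] · [[15, -52], [-4, 33], [-7, -22]] = [[1, -5], [3, -4], [-1, -3]].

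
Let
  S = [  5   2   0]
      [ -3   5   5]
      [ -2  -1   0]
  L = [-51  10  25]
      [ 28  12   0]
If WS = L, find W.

Right-multiplying both sides by S⁻¹ gives W = LS⁻¹.
det S = 5; the adjugate gives S⁻¹ = [[1, 0, 2], [-2, 0, -5], [13/5, 1/5, 31/5]].
W = LS⁻¹ = [[-51, 10, 25], [28, 12, 0]] · [[1, 0, 2], [-2, 0, -5], [13/5, 1/5, 31/5]] = [[-6, 5, 3], [4, 0, -4]].

W = [[-6, 5, 3], [4, 0, -4]]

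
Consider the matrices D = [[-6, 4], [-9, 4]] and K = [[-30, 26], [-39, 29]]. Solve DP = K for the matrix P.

Left-multiplying both sides by D⁻¹ gives P = D⁻¹K.
det D = 12, so D⁻¹ = [[1/3, -1/3], [3/4, -1/2]].
P = D⁻¹K = [[1/3, -1/3], [3/4, -1/2]] · [[-30, 26], [-39, 29]] = [[3, -1], [-3, 5]].

P = [[3, -1], [-3, 5]]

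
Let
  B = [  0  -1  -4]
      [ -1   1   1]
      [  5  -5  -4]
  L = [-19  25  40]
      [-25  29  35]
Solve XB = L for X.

X = [[-6, 4, -3], [-4, -5, -6]]

B is on the right of X, so right-multiply by B⁻¹: X = LB⁻¹.
det B = -1, so B⁻¹ = [[-1, -16, -3], [-1, -20, -4], [0, 5, 1]].
X = LB⁻¹ = [[-19, 25, 40], [-25, 29, 35]] · [[-1, -16, -3], [-1, -20, -4], [0, 5, 1]] = [[-6, 4, -3], [-4, -5, -6]].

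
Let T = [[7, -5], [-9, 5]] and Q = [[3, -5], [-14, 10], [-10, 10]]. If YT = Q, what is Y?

Y = [[3, 2], [-2, 0], [-4, -2]]

Since T sits to the right of Y, Y = QT⁻¹.
det T = -10, so T⁻¹ = [[-1/2, -1/2], [-9/10, -7/10]].
Y = QT⁻¹ = [[3, -5], [-14, 10], [-10, 10]] · [[-1/2, -1/2], [-9/10, -7/10]] = [[3, 2], [-2, 0], [-4, -2]].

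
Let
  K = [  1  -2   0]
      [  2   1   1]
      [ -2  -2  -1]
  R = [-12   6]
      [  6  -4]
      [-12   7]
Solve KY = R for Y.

Since K multiplies Y on the left, Y = K⁻¹R.
K has determinant 1; K⁻¹ = [[1, -2, -2], [0, -1, -1], [-2, 6, 5]].
Y = K⁻¹R = [[1, -2, -2], [0, -1, -1], [-2, 6, 5]] · [[-12, 6], [6, -4], [-12, 7]] = [[0, 0], [6, -3], [0, -1]].

Y = [[0, 0], [6, -3], [0, -1]]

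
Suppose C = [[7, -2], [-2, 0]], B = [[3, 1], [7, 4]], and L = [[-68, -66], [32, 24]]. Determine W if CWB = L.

Isolating W: multiply by C⁻¹ from the left and B⁻¹ from the right, so W = C⁻¹LB⁻¹.
det C = -4; the adjugate gives C⁻¹ = [[0, -1/2], [-1/2, -7/4]].
B has determinant 5; B⁻¹ = [[4/5, -1/5], [-7/5, 3/5]].
C⁻¹L = [[-16, -12], [-22, -9]].
W = (C⁻¹L)B⁻¹ = [[4, -4], [-5, -1]].

W = [[4, -4], [-5, -1]]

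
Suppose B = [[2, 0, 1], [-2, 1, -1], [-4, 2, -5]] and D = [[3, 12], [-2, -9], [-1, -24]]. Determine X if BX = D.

X = [[2, 5], [1, 3], [-1, 2]]

Since B multiplies X on the left, X = B⁻¹D.
det B = -6; the adjugate gives B⁻¹ = [[1/2, -1/3, 1/6], [1, 1, 0], [0, 2/3, -1/3]].
X = B⁻¹D = [[1/2, -1/3, 1/6], [1, 1, 0], [0, 2/3, -1/3]] · [[3, 12], [-2, -9], [-1, -24]] = [[2, 5], [1, 3], [-1, 2]].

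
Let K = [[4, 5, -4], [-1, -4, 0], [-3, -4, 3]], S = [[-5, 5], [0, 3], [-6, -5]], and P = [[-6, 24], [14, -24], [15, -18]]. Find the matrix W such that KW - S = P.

W = [[-2, 1], [-3, 5], [-3, 0]]

KW = P + S = [[-11, 29], [14, -21], [9, -23]].
Left-multiplying both sides by K⁻¹ gives W = K⁻¹(P + S).
det K = -1, so K⁻¹ = [[12, -1, 16], [-3, 0, -4], [8, -1, 11]].
W = K⁻¹(P + S) = [[-2, 1], [-3, 5], [-3, 0]].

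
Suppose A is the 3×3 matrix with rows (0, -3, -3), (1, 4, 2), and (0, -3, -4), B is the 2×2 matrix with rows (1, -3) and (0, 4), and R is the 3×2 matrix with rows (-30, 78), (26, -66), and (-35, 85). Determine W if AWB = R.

W = [[-4, 3], [5, -1], [5, 2]]

Left-multiply by A⁻¹ and right-multiply by B⁻¹: W = A⁻¹RB⁻¹.
det A = -3; the adjugate gives A⁻¹ = [[10/3, 1, -2], [-4/3, 0, 1], [1, 0, -1]].
det B = 4; the adjugate gives B⁻¹ = [[1, 3/4], [0, 1/4]].
A⁻¹R = [[-4, 24], [5, -19], [5, -7]].
W = (A⁻¹R)B⁻¹ = [[-4, 3], [5, -1], [5, 2]].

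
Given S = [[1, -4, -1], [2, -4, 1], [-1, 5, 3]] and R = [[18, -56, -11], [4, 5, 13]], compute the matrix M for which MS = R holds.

M = [[4, 5, -4], [-5, 5, 1]]

S is on the right of M, so right-multiply by S⁻¹: M = RS⁻¹.
S has determinant 5; S⁻¹ = [[-17/5, 7/5, -8/5], [-7/5, 2/5, -3/5], [6/5, -1/5, 4/5]].
M = RS⁻¹ = [[18, -56, -11], [4, 5, 13]] · [[-17/5, 7/5, -8/5], [-7/5, 2/5, -3/5], [6/5, -1/5, 4/5]] = [[4, 5, -4], [-5, 5, 1]].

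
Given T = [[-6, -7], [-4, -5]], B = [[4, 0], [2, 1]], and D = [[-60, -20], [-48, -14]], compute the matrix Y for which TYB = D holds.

Left-multiply by T⁻¹ and right-multiply by B⁻¹: Y = T⁻¹DB⁻¹.
det T = 2; the adjugate gives T⁻¹ = [[-5/2, 7/2], [2, -3]].
det B = 4; the adjugate gives B⁻¹ = [[1/4, 0], [-1/2, 1]].
T⁻¹D = [[-18, 1], [24, 2]].
Y = (T⁻¹D)B⁻¹ = [[-5, 1], [5, 2]].

Y = [[-5, 1], [5, 2]]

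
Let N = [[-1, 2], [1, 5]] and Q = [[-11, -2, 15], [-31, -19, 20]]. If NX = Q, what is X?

Left-multiplying both sides by N⁻¹ gives X = N⁻¹Q.
det N = -7, so N⁻¹ = [[-5/7, 2/7], [1/7, 1/7]].
X = N⁻¹Q = [[-5/7, 2/7], [1/7, 1/7]] · [[-11, -2, 15], [-31, -19, 20]] = [[-1, -4, -5], [-6, -3, 5]].

X = [[-1, -4, -5], [-6, -3, 5]]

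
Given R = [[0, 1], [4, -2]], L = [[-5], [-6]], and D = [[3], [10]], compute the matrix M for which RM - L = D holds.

M = [[0], [-2]]

RM = D + L = [[-2], [4]].
R is on the left of M, so left-multiply by R⁻¹: M = R⁻¹(D + L).
R has determinant -4; R⁻¹ = [[1/2, 1/4], [1, 0]].
M = R⁻¹(D + L) = [[0], [-2]].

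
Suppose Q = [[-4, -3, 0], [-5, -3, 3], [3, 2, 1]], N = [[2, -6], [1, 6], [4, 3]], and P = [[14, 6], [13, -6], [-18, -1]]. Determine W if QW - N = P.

QW = P + N = [[16, 0], [14, 0], [-14, 2]].
Q is on the left of W, so left-multiply by Q⁻¹: W = Q⁻¹(P + N).
det Q = -6, so Q⁻¹ = [[3/2, -1/2, 3/2], [-7/3, 2/3, -2], [1/6, 1/6, 1/2]].
W = Q⁻¹(P + N) = [[-4, 3], [0, -4], [-2, 1]].

W = [[-4, 3], [0, -4], [-2, 1]]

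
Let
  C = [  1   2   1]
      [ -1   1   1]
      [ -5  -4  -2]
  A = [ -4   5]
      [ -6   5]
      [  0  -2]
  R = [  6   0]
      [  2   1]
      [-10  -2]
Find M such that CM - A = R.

CM = R + A = [[2, 5], [-4, 6], [-10, -4]].
Left-multiplying both sides by C⁻¹ gives M = C⁻¹(R + A).
det C = -3; the adjugate gives C⁻¹ = [[-2/3, 0, -1/3], [7/3, -1, 2/3], [-3, 2, -1]].
M = C⁻¹(R + A) = [[2, -2], [2, 3], [-4, 1]].

M = [[2, -2], [2, 3], [-4, 1]]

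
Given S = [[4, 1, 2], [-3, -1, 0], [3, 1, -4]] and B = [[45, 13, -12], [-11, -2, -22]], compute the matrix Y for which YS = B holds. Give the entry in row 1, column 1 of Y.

Right-multiplying both sides by S⁻¹ gives Y = BS⁻¹.
det S = 4; the adjugate gives S⁻¹ = [[1, 3/2, 1/2], [-3, -11/2, -3/2], [0, -1/4, -1/4]].
Y = BS⁻¹ = [[45, 13, -12], [-11, -2, -22]] · [[1, 3/2, 1/2], [-3, -11/2, -3/2], [0, -1/4, -1/4]] = [[6, -1, 6], [-5, 0, 3]].

6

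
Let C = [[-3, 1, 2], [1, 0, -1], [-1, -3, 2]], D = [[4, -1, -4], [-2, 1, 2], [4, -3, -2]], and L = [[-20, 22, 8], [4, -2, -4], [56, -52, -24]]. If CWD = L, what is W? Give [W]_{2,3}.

-5

Left-multiply by C⁻¹ and right-multiply by D⁻¹: W = C⁻¹LD⁻¹.
det C = 2; the adjugate gives C⁻¹ = [[-3/2, -4, -1/2], [-1/2, -2, -1/2], [-3/2, -5, -1/2]].
det D = 4; the adjugate gives D⁻¹ = [[1, 5/2, 1/2], [1, 2, 0], [1/2, 2, 1/2]].
C⁻¹L = [[-14, 1, 16], [-26, 19, 16], [-18, 3, 20]].
W = (C⁻¹L)D⁻¹ = [[-5, -1, 1], [1, 5, -5], [-5, 1, 1]].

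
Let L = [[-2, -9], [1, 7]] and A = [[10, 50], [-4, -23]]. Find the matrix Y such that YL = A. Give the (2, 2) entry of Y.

Right-multiplying both sides by L⁻¹ gives Y = AL⁻¹.
det L = -5, so L⁻¹ = [[-7/5, -9/5], [1/5, 2/5]].
Y = AL⁻¹ = [[10, 50], [-4, -23]] · [[-7/5, -9/5], [1/5, 2/5]] = [[-4, 2], [1, -2]].

-2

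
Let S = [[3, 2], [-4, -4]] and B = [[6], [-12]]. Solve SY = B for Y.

Y = [[0], [3]]

S is on the left of Y, so left-multiply by S⁻¹: Y = S⁻¹B.
S has determinant -4; S⁻¹ = [[1, 1/2], [-1, -3/4]].
Y = S⁻¹B = [[1, 1/2], [-1, -3/4]] · [[6], [-12]] = [[0], [3]].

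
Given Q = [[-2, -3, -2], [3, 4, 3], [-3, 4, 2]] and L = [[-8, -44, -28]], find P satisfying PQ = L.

Right-multiplying both sides by Q⁻¹ gives P = LQ⁻¹.
Q has determinant 5; Q⁻¹ = [[-4/5, -2/5, -1/5], [-3, -2, 0], [24/5, 17/5, 1/5]].
P = LQ⁻¹ = [[-8, -44, -28]] · [[-4/5, -2/5, -1/5], [-3, -2, 0], [24/5, 17/5, 1/5]] = [[4, -4, -4]].

P = [[4, -4, -4]]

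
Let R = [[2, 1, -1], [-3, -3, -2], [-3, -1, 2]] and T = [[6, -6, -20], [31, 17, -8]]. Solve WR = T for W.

W = [[0, 4, -6], [2, -3, -6]]

Right-multiplying both sides by R⁻¹ gives W = TR⁻¹.
R has determinant 2; R⁻¹ = [[-4, -1/2, -5/2], [6, 1/2, 7/2], [-3, -1/2, -3/2]].
W = TR⁻¹ = [[6, -6, -20], [31, 17, -8]] · [[-4, -1/2, -5/2], [6, 1/2, 7/2], [-3, -1/2, -3/2]] = [[0, 4, -6], [2, -3, -6]].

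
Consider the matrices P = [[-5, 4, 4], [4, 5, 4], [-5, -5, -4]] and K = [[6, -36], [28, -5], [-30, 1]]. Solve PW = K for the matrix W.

W = [[2, 4], [4, -5], [0, 1]]

Since P multiplies W on the left, W = P⁻¹K.
det P = 4, so P⁻¹ = [[0, -1, -1], [-1, 10, 9], [5/4, -45/4, -41/4]].
W = P⁻¹K = [[0, -1, -1], [-1, 10, 9], [5/4, -45/4, -41/4]] · [[6, -36], [28, -5], [-30, 1]] = [[2, 4], [4, -5], [0, 1]].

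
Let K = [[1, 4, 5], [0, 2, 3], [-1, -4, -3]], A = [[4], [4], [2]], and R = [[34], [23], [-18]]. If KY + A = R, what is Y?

Y = [[-3], [2], [5]]

KY = R − A = [[30], [19], [-20]].
Left-multiplying both sides by K⁻¹ gives Y = K⁻¹(R − A).
det K = 4, so K⁻¹ = [[3/2, -2, 1/2], [-3/4, 1/2, -3/4], [1/2, 0, 1/2]].
Y = K⁻¹(R − A) = [[-3], [2], [5]].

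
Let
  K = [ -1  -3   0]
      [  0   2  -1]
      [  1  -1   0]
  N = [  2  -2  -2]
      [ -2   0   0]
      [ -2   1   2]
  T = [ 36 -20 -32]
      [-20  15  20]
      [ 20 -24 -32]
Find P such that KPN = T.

P = [[5, 5, -3], [-3, -1, 5], [-1, -2, 5]]

Left-multiply by K⁻¹ and right-multiply by N⁻¹: P = K⁻¹TN⁻¹.
det K = 4; the adjugate gives K⁻¹ = [[-1/4, 0, 3/4], [-1/4, 0, -1/4], [-1/2, -1, -1/2]].
det N = -4; the adjugate gives N⁻¹ = [[0, -1/2, 0], [-1, 0, -1], [1/2, -1/2, 1]].
K⁻¹T = [[6, -13, -16], [-14, 11, 16], [-8, 7, 12]].
P = (K⁻¹T)N⁻¹ = [[5, 5, -3], [-3, -1, 5], [-1, -2, 5]].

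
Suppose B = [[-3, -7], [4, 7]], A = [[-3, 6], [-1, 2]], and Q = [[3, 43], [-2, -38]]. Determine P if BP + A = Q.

BP = Q − A = [[6, 37], [-1, -40]].
B is on the left of P, so left-multiply by B⁻¹: P = B⁻¹(Q − A).
det B = 7; the adjugate gives B⁻¹ = [[1, 1], [-4/7, -3/7]].
P = B⁻¹(Q − A) = [[5, -3], [-3, -4]].

P = [[5, -3], [-3, -4]]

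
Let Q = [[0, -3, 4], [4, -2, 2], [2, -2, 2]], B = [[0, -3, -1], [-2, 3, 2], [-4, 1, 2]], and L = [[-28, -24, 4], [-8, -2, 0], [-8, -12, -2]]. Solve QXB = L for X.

Left-multiply by Q⁻¹ and right-multiply by B⁻¹: X = Q⁻¹LB⁻¹.
det Q = -4, so Q⁻¹ = [[0, 1/2, -1/2], [1, 2, -4], [1, 3/2, -3]].
B has determinant 2; B⁻¹ = [[2, 5/2, -3/2], [-2, -2, 1], [5, 6, -3]].
Q⁻¹L = [[0, 5, 1], [-12, 20, 12], [-16, 9, 10]].
X = (Q⁻¹L)B⁻¹ = [[-5, -4, 2], [-4, 2, 2], [0, 2, 3]].

X = [[-5, -4, 2], [-4, 2, 2], [0, 2, 3]]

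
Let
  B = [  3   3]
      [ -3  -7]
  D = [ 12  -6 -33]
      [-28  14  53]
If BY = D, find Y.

Since B multiplies Y on the left, Y = B⁻¹D.
B has determinant -12; B⁻¹ = [[7/12, 1/4], [-1/4, -1/4]].
Y = B⁻¹D = [[7/12, 1/4], [-1/4, -1/4]] · [[12, -6, -33], [-28, 14, 53]] = [[0, 0, -6], [4, -2, -5]].

Y = [[0, 0, -6], [4, -2, -5]]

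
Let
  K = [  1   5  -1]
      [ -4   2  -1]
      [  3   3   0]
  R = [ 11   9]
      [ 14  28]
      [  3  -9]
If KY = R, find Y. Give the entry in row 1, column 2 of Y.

-5

K is on the left of Y, so left-multiply by K⁻¹: Y = K⁻¹R.
det K = 6, so K⁻¹ = [[1/2, -1/2, -1/2], [-1/2, 1/2, 5/6], [-3, 2, 11/3]].
Y = K⁻¹R = [[1/2, -1/2, -1/2], [-1/2, 1/2, 5/6], [-3, 2, 11/3]] · [[11, 9], [14, 28], [3, -9]] = [[-3, -5], [4, 2], [6, -4]].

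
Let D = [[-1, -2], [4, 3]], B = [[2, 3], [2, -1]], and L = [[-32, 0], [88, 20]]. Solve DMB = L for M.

M = [[4, 4], [0, 4]]

Isolating M: multiply by D⁻¹ from the left and B⁻¹ from the right, so M = D⁻¹LB⁻¹.
det D = 5; the adjugate gives D⁻¹ = [[3/5, 2/5], [-4/5, -1/5]].
det B = -8; the adjugate gives B⁻¹ = [[1/8, 3/8], [1/4, -1/4]].
D⁻¹L = [[16, 8], [8, -4]].
M = (D⁻¹L)B⁻¹ = [[4, 4], [0, 4]].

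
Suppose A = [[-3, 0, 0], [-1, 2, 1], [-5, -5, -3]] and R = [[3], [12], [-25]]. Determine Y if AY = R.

A is on the left of Y, so left-multiply by A⁻¹: Y = A⁻¹R.
det A = 3, so A⁻¹ = [[-1/3, 0, 0], [-8/3, 3, 1], [5, -5, -2]].
Y = A⁻¹R = [[-1/3, 0, 0], [-8/3, 3, 1], [5, -5, -2]] · [[3], [12], [-25]] = [[-1], [3], [5]].

Y = [[-1], [3], [5]]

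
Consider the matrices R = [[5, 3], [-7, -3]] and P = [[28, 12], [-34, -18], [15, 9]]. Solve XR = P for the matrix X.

Since R sits to the right of X, X = PR⁻¹.
det R = 6, so R⁻¹ = [[-1/2, -1/2], [7/6, 5/6]].
X = PR⁻¹ = [[28, 12], [-34, -18], [15, 9]] · [[-1/2, -1/2], [7/6, 5/6]] = [[0, -4], [-4, 2], [3, 0]].

X = [[0, -4], [-4, 2], [3, 0]]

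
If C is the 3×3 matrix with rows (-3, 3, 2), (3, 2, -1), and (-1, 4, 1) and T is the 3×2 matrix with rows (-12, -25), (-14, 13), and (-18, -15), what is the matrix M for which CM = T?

M = [[-4, 5], [-4, -2], [-6, -2]]

C is on the left of M, so left-multiply by C⁻¹: M = C⁻¹T.
det C = 4, so C⁻¹ = [[3/2, 5/4, -7/4], [-1/2, -1/4, 3/4], [7/2, 9/4, -15/4]].
M = C⁻¹T = [[3/2, 5/4, -7/4], [-1/2, -1/4, 3/4], [7/2, 9/4, -15/4]] · [[-12, -25], [-14, 13], [-18, -15]] = [[-4, 5], [-4, -2], [-6, -2]].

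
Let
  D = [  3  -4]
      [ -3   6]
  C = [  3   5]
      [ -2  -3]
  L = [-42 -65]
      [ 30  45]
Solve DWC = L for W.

W = [[-4, 5], [-2, 0]]

Isolating W: multiply by D⁻¹ from the left and C⁻¹ from the right, so W = D⁻¹LC⁻¹.
D has determinant 6; D⁻¹ = [[1, 2/3], [1/2, 1/2]].
det C = 1, so C⁻¹ = [[-3, -5], [2, 3]].
D⁻¹L = [[-22, -35], [-6, -10]].
W = (D⁻¹L)C⁻¹ = [[-4, 5], [-2, 0]].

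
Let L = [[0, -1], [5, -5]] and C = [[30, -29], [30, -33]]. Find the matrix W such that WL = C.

W = [[-1, 6], [3, 6]]

L is on the right of W, so right-multiply by L⁻¹: W = CL⁻¹.
det L = 5; the adjugate gives L⁻¹ = [[-1, 1/5], [-1, 0]].
W = CL⁻¹ = [[30, -29], [30, -33]] · [[-1, 1/5], [-1, 0]] = [[-1, 6], [3, 6]].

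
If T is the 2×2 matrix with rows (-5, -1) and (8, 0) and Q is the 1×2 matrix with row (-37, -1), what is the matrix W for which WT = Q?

T is on the right of W, so right-multiply by T⁻¹: W = QT⁻¹.
T has determinant 8; T⁻¹ = [[0, 1/8], [-1, -5/8]].
W = QT⁻¹ = [[-37, -1]] · [[0, 1/8], [-1, -5/8]] = [[1, -4]].

W = [[1, -4]]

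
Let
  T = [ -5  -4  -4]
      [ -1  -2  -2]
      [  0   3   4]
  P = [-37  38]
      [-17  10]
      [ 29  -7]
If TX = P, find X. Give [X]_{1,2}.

Left-multiplying both sides by T⁻¹ gives X = T⁻¹P.
det T = 6; the adjugate gives T⁻¹ = [[-1/3, 2/3, 0], [2/3, -10/3, -1], [-1/2, 5/2, 1]].
X = T⁻¹P = [[-1/3, 2/3, 0], [2/3, -10/3, -1], [-1/2, 5/2, 1]] · [[-37, 38], [-17, 10], [29, -7]] = [[1, -6], [3, -1], [5, -1]].

-6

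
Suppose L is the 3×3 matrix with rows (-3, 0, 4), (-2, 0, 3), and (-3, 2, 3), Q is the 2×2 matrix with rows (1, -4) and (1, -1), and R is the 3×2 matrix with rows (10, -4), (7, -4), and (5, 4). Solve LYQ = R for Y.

Left-multiply by L⁻¹ and right-multiply by Q⁻¹: Y = L⁻¹RQ⁻¹.
det L = 2, so L⁻¹ = [[-3, 4, 0], [-3/2, 3/2, 1/2], [-2, 3, 0]].
det Q = 3, so Q⁻¹ = [[-1/3, 4/3], [-1/3, 1/3]].
L⁻¹R = [[-2, -4], [-2, 2], [1, -4]].
Y = (L⁻¹R)Q⁻¹ = [[2, -4], [0, -2], [1, 0]].

Y = [[2, -4], [0, -2], [1, 0]]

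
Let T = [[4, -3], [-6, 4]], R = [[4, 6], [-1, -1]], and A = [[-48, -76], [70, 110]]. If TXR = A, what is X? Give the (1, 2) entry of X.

1

X = T⁻¹AR⁻¹ (apply T⁻¹ on the left and R⁻¹ on the right).
det T = -2; the adjugate gives T⁻¹ = [[-2, -3/2], [-3, -2]].
R has determinant 2; R⁻¹ = [[-1/2, -3], [1/2, 2]].
T⁻¹A = [[-9, -13], [4, 8]].
X = (T⁻¹A)R⁻¹ = [[-2, 1], [2, 4]].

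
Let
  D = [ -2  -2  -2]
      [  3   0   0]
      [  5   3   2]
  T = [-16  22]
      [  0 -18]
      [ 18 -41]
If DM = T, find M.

Since D multiplies M on the left, M = D⁻¹T.
D has determinant -6; D⁻¹ = [[0, 1/3, 0], [1, -1, 1], [-3/2, 2/3, -1]].
M = D⁻¹T = [[0, 1/3, 0], [1, -1, 1], [-3/2, 2/3, -1]] · [[-16, 22], [0, -18], [18, -41]] = [[0, -6], [2, -1], [6, -4]].

M = [[0, -6], [2, -1], [6, -4]]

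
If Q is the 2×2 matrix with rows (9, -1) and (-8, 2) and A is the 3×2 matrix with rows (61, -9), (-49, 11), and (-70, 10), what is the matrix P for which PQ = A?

Right-multiplying both sides by Q⁻¹ gives P = AQ⁻¹.
det Q = 10, so Q⁻¹ = [[1/5, 1/10], [4/5, 9/10]].
P = AQ⁻¹ = [[61, -9], [-49, 11], [-70, 10]] · [[1/5, 1/10], [4/5, 9/10]] = [[5, -2], [-1, 5], [-6, 2]].

P = [[5, -2], [-1, 5], [-6, 2]]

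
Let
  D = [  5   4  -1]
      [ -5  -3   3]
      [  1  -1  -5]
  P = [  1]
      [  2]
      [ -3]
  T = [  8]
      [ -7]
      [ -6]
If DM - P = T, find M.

DM = T + P = [[9], [-5], [-9]].
Since D multiplies M on the left, M = D⁻¹(T + P).
det D = -6, so D⁻¹ = [[-3, -7/2, -3/2], [11/3, 4, 5/3], [-4/3, -3/2, -5/6]].
M = D⁻¹(T + P) = [[4], [-2], [3]].

M = [[4], [-2], [3]]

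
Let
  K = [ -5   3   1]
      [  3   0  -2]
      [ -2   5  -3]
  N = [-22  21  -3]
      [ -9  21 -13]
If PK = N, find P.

P = [[2, -2, 3], [-3, -4, 6]]

Since K sits to the right of P, P = NK⁻¹.
det K = 4; the adjugate gives K⁻¹ = [[5/2, 7/2, -3/2], [13/4, 17/4, -7/4], [15/4, 19/4, -9/4]].
P = NK⁻¹ = [[-22, 21, -3], [-9, 21, -13]] · [[5/2, 7/2, -3/2], [13/4, 17/4, -7/4], [15/4, 19/4, -9/4]] = [[2, -2, 3], [-3, -4, 6]].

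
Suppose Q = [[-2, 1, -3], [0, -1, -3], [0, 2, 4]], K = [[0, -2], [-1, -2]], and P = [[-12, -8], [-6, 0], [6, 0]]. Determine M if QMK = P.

Left-multiply by Q⁻¹ and right-multiply by K⁻¹: M = Q⁻¹PK⁻¹.
det Q = -4, so Q⁻¹ = [[-1/2, 5/2, 3/2], [0, 2, 3/2], [0, -1, -1/2]].
det K = -2; the adjugate gives K⁻¹ = [[1, -1], [-1/2, 0]].
Q⁻¹P = [[0, 4], [-3, 0], [3, 0]].
M = (Q⁻¹P)K⁻¹ = [[-2, 0], [-3, 3], [3, -3]].

M = [[-2, 0], [-3, 3], [3, -3]]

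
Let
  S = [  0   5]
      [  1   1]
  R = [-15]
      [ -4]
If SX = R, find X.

Since S multiplies X on the left, X = S⁻¹R.
det S = -5, so S⁻¹ = [[-1/5, 1], [1/5, 0]].
X = S⁻¹R = [[-1/5, 1], [1/5, 0]] · [[-15], [-4]] = [[-1], [-3]].

X = [[-1], [-3]]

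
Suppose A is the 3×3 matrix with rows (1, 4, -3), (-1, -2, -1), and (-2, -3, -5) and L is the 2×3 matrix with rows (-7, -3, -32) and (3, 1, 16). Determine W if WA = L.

Right-multiplying both sides by A⁻¹ gives W = LA⁻¹.
det A = -2, so A⁻¹ = [[-7/2, -29/2, 5], [3/2, 11/2, -2], [1/2, 5/2, -1]].
W = LA⁻¹ = [[-7, -3, -32], [3, 1, 16]] · [[-7/2, -29/2, 5], [3/2, 11/2, -2], [1/2, 5/2, -1]] = [[4, 5, 3], [-1, 2, -3]].

W = [[4, 5, 3], [-1, 2, -3]]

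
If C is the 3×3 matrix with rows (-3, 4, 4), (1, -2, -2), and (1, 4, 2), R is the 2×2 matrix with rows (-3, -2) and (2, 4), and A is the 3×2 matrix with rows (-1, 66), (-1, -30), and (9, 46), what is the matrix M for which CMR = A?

M = [[-3, -3], [3, 5], [-1, -1]]

Isolating M: multiply by C⁻¹ from the left and R⁻¹ from the right, so M = C⁻¹AR⁻¹.
C has determinant -4; C⁻¹ = [[-1, -2, 0], [1, 5/2, 1/2], [-3/2, -4, -1/2]].
det R = -8; the adjugate gives R⁻¹ = [[-1/2, -1/4], [1/4, 3/8]].
C⁻¹A = [[3, -6], [1, 14], [1, -2]].
M = (C⁻¹A)R⁻¹ = [[-3, -3], [3, 5], [-1, -1]].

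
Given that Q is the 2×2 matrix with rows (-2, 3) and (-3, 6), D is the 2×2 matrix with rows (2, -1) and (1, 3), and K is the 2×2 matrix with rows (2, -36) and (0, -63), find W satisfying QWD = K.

Isolating W: multiply by Q⁻¹ from the left and D⁻¹ from the right, so W = Q⁻¹KD⁻¹.
det Q = -3, so Q⁻¹ = [[-2, 1], [-1, 2/3]].
det D = 7; the adjugate gives D⁻¹ = [[3/7, 1/7], [-1/7, 2/7]].
Q⁻¹K = [[-4, 9], [-2, -6]].
W = (Q⁻¹K)D⁻¹ = [[-3, 2], [0, -2]].

W = [[-3, 2], [0, -2]]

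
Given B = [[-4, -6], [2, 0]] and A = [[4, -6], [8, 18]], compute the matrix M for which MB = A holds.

Right-multiplying both sides by B⁻¹ gives M = AB⁻¹.
det B = 12; the adjugate gives B⁻¹ = [[0, 1/2], [-1/6, -1/3]].
M = AB⁻¹ = [[4, -6], [8, 18]] · [[0, 1/2], [-1/6, -1/3]] = [[1, 4], [-3, -2]].

M = [[1, 4], [-3, -2]]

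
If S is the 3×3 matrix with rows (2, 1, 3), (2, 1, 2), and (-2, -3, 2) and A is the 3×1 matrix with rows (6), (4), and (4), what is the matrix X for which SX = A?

X = [[0], [0], [2]]

Since S multiplies X on the left, X = S⁻¹A.
det S = -4; the adjugate gives S⁻¹ = [[-2, 11/4, 1/4], [2, -5/2, -1/2], [1, -1, 0]].
X = S⁻¹A = [[-2, 11/4, 1/4], [2, -5/2, -1/2], [1, -1, 0]] · [[6], [4], [4]] = [[0], [0], [2]].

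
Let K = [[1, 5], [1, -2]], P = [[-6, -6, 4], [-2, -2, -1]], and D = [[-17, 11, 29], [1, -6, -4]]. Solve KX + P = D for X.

KX = D − P = [[-11, 17, 25], [3, -4, -3]].
Left-multiplying both sides by K⁻¹ gives X = K⁻¹(D − P).
det K = -7; the adjugate gives K⁻¹ = [[2/7, 5/7], [1/7, -1/7]].
X = K⁻¹(D − P) = [[-1, 2, 5], [-2, 3, 4]].

X = [[-1, 2, 5], [-2, 3, 4]]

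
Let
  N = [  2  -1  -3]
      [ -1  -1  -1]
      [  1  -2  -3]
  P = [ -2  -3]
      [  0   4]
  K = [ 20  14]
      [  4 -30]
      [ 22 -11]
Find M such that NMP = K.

M = N⁻¹KP⁻¹ (apply N⁻¹ on the left and P⁻¹ on the right).
N has determinant -3; N⁻¹ = [[-1/3, -1, 2/3], [4/3, 1, -5/3], [-1, -1, 1]].
P has determinant -8; P⁻¹ = [[-1/2, -3/8], [0, 1/4]].
N⁻¹K = [[4, 18], [-6, 7], [-2, 5]].
M = (N⁻¹K)P⁻¹ = [[-2, 3], [3, 4], [1, 2]].

M = [[-2, 3], [3, 4], [1, 2]]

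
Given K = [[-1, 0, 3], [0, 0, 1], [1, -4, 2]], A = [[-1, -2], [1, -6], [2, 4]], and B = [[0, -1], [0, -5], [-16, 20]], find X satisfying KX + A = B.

X = [[-4, 2], [3, -3], [-1, 1]]

KX = B − A = [[1, 1], [-1, 1], [-18, 16]].
Since K multiplies X on the left, X = K⁻¹(B − A).
K has determinant -4; K⁻¹ = [[-1, 3, 0], [-1/4, 5/4, -1/4], [0, 1, 0]].
X = K⁻¹(B − A) = [[-4, 2], [3, -3], [-1, 1]].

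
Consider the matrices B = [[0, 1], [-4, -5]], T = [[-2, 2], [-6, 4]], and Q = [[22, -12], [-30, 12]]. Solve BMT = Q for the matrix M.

M = [[-2, 4], [4, -5]]

Isolating M: multiply by B⁻¹ from the left and T⁻¹ from the right, so M = B⁻¹QT⁻¹.
det B = 4; the adjugate gives B⁻¹ = [[-5/4, -1/4], [1, 0]].
det T = 4, so T⁻¹ = [[1, -1/2], [3/2, -1/2]].
B⁻¹Q = [[-20, 12], [22, -12]].
M = (B⁻¹Q)T⁻¹ = [[-2, 4], [4, -5]].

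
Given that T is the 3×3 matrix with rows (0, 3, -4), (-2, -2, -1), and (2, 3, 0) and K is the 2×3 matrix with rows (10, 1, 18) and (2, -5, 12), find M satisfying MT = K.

T is on the right of M, so right-multiply by T⁻¹: M = KT⁻¹.
det T = 2, so T⁻¹ = [[3/2, -6, -11/2], [-1, 4, 4], [-1, 3, 3]].
M = KT⁻¹ = [[10, 1, 18], [2, -5, 12]] · [[3/2, -6, -11/2], [-1, 4, 4], [-1, 3, 3]] = [[-4, -2, 3], [-4, 4, 5]].

M = [[-4, -2, 3], [-4, 4, 5]]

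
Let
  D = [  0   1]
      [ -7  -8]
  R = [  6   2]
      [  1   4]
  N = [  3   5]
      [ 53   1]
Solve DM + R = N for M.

M = [[-4, -3], [-3, 3]]

DM = N − R = [[-3, 3], [52, -3]].
Left-multiplying both sides by D⁻¹ gives M = D⁻¹(N − R).
det D = 7; the adjugate gives D⁻¹ = [[-8/7, -1/7], [1, 0]].
M = D⁻¹(N − R) = [[-4, -3], [-3, 3]].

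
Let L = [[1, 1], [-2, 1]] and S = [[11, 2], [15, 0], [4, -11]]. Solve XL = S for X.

L is on the right of X, so right-multiply by L⁻¹: X = SL⁻¹.
L has determinant 3; L⁻¹ = [[1/3, -1/3], [2/3, 1/3]].
X = SL⁻¹ = [[11, 2], [15, 0], [4, -11]] · [[1/3, -1/3], [2/3, 1/3]] = [[5, -3], [5, -5], [-6, -5]].

X = [[5, -3], [5, -5], [-6, -5]]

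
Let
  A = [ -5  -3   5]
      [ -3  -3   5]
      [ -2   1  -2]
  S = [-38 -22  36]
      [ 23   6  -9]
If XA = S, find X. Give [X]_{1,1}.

5

Right-multiplying both sides by A⁻¹ gives X = SA⁻¹.
det A = -2, so A⁻¹ = [[-1/2, 1/2, 0], [8, -10, -5], [9/2, -11/2, -3]].
X = SA⁻¹ = [[-38, -22, 36], [23, 6, -9]] · [[-1/2, 1/2, 0], [8, -10, -5], [9/2, -11/2, -3]] = [[5, 3, 2], [-4, 1, -3]].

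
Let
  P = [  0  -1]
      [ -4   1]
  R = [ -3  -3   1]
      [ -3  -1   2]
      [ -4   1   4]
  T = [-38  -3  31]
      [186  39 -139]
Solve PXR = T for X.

X = P⁻¹TR⁻¹ (apply P⁻¹ on the left and R⁻¹ on the right).
det P = -4, so P⁻¹ = [[-1/4, -1/4], [-1, 0]].
R has determinant -1; R⁻¹ = [[6, -13, 5], [-4, 8, -3], [7, -15, 6]].
P⁻¹T = [[-37, -9, 27], [38, 3, -31]].
X = (P⁻¹T)R⁻¹ = [[3, 4, 4], [-1, -5, -5]].

X = [[3, 4, 4], [-1, -5, -5]]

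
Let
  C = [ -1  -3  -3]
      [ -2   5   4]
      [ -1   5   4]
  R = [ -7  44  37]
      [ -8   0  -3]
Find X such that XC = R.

Since C sits to the right of X, X = RC⁻¹.
det C = 3, so C⁻¹ = [[0, -1, 1], [4/3, -7/3, 10/3], [-5/3, 8/3, -11/3]].
X = RC⁻¹ = [[-7, 44, 37], [-8, 0, -3]] · [[0, -1, 1], [4/3, -7/3, 10/3], [-5/3, 8/3, -11/3]] = [[-3, 3, 4], [5, 0, 3]].

X = [[-3, 3, 4], [5, 0, 3]]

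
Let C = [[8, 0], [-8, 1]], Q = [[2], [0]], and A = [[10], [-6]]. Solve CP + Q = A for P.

CP = A − Q = [[8], [-6]].
Since C multiplies P on the left, P = C⁻¹(A − Q).
det C = 8; the adjugate gives C⁻¹ = [[1/8, 0], [1, 1]].
P = C⁻¹(A − Q) = [[1], [2]].

P = [[1], [2]]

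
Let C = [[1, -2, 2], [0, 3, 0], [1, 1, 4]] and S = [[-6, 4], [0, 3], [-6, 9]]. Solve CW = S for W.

W = [[-6, 4], [0, 1], [0, 1]]

Since C multiplies W on the left, W = C⁻¹S.
det C = 6; the adjugate gives C⁻¹ = [[2, 5/3, -1], [0, 1/3, 0], [-1/2, -1/2, 1/2]].
W = C⁻¹S = [[2, 5/3, -1], [0, 1/3, 0], [-1/2, -1/2, 1/2]] · [[-6, 4], [0, 3], [-6, 9]] = [[-6, 4], [0, 1], [0, 1]].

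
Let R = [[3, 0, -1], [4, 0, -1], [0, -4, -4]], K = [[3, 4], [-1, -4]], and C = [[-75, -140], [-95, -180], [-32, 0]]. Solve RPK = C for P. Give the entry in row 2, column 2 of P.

Left-multiply by R⁻¹ and right-multiply by K⁻¹: P = R⁻¹CK⁻¹.
R has determinant 4; R⁻¹ = [[-1, 1, 0], [4, -3, -1/4], [-4, 3, 0]].
K has determinant -8; K⁻¹ = [[1/2, 1/2], [-1/8, -3/8]].
R⁻¹C = [[-20, -40], [-7, -20], [15, 20]].
P = (R⁻¹C)K⁻¹ = [[-5, 5], [-1, 4], [5, 0]].

4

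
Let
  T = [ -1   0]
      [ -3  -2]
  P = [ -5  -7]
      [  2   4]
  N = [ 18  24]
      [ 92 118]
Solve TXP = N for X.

X = T⁻¹NP⁻¹ (apply T⁻¹ on the left and P⁻¹ on the right).
det T = 2; the adjugate gives T⁻¹ = [[-1, 0], [3/2, -1/2]].
P has determinant -6; P⁻¹ = [[-2/3, -7/6], [1/3, 5/6]].
T⁻¹N = [[-18, -24], [-19, -23]].
X = (T⁻¹N)P⁻¹ = [[4, 1], [5, 3]].

X = [[4, 1], [5, 3]]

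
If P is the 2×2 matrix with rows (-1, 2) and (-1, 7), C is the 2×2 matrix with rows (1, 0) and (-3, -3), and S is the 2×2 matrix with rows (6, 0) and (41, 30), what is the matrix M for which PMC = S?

M = P⁻¹SC⁻¹ (apply P⁻¹ on the left and C⁻¹ on the right).
det P = -5, so P⁻¹ = [[-7/5, 2/5], [-1/5, 1/5]].
det C = -3, so C⁻¹ = [[1, 0], [-1, -1/3]].
P⁻¹S = [[8, 12], [7, 6]].
M = (P⁻¹S)C⁻¹ = [[-4, -4], [1, -2]].

M = [[-4, -4], [1, -2]]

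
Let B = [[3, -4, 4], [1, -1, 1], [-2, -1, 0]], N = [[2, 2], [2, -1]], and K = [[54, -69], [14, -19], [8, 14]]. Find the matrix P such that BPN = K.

Left-multiply by B⁻¹ and right-multiply by N⁻¹: P = B⁻¹KN⁻¹.
B has determinant -1; B⁻¹ = [[-1, 4, 0], [2, -8, -1], [3, -11, -1]].
N has determinant -6; N⁻¹ = [[1/6, 1/3], [1/3, -1/3]].
B⁻¹K = [[2, -7], [-12, 0], [0, -12]].
P = (B⁻¹K)N⁻¹ = [[-2, 3], [-2, -4], [-4, 4]].

P = [[-2, 3], [-2, -4], [-4, 4]]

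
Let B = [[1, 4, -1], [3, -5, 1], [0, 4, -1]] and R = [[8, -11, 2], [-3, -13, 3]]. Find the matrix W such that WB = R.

Since B sits to the right of W, W = RB⁻¹.
det B = 1, so B⁻¹ = [[1, 0, -1], [3, -1, -4], [12, -4, -17]].
W = RB⁻¹ = [[8, -11, 2], [-3, -13, 3]] · [[1, 0, -1], [3, -1, -4], [12, -4, -17]] = [[-1, 3, 2], [-6, 1, 4]].

W = [[-1, 3, 2], [-6, 1, 4]]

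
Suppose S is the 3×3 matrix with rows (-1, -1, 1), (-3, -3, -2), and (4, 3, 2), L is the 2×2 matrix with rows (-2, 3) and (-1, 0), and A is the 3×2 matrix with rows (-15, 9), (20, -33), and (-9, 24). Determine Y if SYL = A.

Left-multiply by S⁻¹ and right-multiply by L⁻¹: Y = S⁻¹AL⁻¹.
S has determinant 5; S⁻¹ = [[0, 1, 1], [-2/5, -6/5, -1], [3/5, -1/5, 0]].
det L = 3, so L⁻¹ = [[0, -1], [1/3, -2/3]].
S⁻¹A = [[11, -9], [-9, 12], [-13, 12]].
Y = (S⁻¹A)L⁻¹ = [[-3, -5], [4, 1], [4, 5]].

Y = [[-3, -5], [4, 1], [4, 5]]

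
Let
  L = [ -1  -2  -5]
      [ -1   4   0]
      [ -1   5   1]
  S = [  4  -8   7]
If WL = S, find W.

Right-multiplying both sides by L⁻¹ gives W = SL⁻¹.
det L = -1; the adjugate gives L⁻¹ = [[-4, 23, -20], [-1, 6, -5], [1, -7, 6]].
W = SL⁻¹ = [[4, -8, 7]] · [[-4, 23, -20], [-1, 6, -5], [1, -7, 6]] = [[-1, -5, 2]].

W = [[-1, -5, 2]]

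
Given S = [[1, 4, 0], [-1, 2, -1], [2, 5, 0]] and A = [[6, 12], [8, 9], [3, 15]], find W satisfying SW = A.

S is on the left of W, so left-multiply by S⁻¹: W = S⁻¹A.
det S = -3, so S⁻¹ = [[-5/3, 0, 4/3], [2/3, 0, -1/3], [3, -1, -2]].
W = S⁻¹A = [[-5/3, 0, 4/3], [2/3, 0, -1/3], [3, -1, -2]] · [[6, 12], [8, 9], [3, 15]] = [[-6, 0], [3, 3], [4, -3]].

W = [[-6, 0], [3, 3], [4, -3]]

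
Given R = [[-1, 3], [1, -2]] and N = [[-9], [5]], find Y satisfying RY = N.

Left-multiplying both sides by R⁻¹ gives Y = R⁻¹N.
R has determinant -1; R⁻¹ = [[2, 3], [1, 1]].
Y = R⁻¹N = [[2, 3], [1, 1]] · [[-9], [5]] = [[-3], [-4]].

Y = [[-3], [-4]]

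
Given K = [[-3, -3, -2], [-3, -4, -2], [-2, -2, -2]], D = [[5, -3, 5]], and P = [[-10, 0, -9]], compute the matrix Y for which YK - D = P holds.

Y = [[3, -2, 1]]

YK = P + D = [[-5, -3, -4]].
Since K sits to the right of Y, Y = (P + D)K⁻¹.
det K = -2, so K⁻¹ = [[-2, 1, 1], [1, -1, 0], [1, 0, -3/2]].
Y = (P + D)K⁻¹ = [[3, -2, 1]].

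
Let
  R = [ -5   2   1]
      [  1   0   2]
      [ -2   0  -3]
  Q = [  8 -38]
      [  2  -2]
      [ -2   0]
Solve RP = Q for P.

P = [[-2, 6], [-2, -2], [2, -4]]

R is on the left of P, so left-multiply by R⁻¹: P = R⁻¹Q.
R has determinant -2; R⁻¹ = [[0, -3, -2], [1/2, -17/2, -11/2], [0, 2, 1]].
P = R⁻¹Q = [[0, -3, -2], [1/2, -17/2, -11/2], [0, 2, 1]] · [[8, -38], [2, -2], [-2, 0]] = [[-2, 6], [-2, -2], [2, -4]].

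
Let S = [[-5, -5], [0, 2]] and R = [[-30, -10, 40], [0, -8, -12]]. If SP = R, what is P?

P = [[6, 6, -2], [0, -4, -6]]

S is on the left of P, so left-multiply by S⁻¹: P = S⁻¹R.
S has determinant -10; S⁻¹ = [[-1/5, -1/2], [0, 1/2]].
P = S⁻¹R = [[-1/5, -1/2], [0, 1/2]] · [[-30, -10, 40], [0, -8, -12]] = [[6, 6, -2], [0, -4, -6]].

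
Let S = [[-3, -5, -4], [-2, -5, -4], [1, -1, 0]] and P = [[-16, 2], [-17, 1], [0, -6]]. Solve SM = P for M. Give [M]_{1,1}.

-1

S is on the left of M, so left-multiply by S⁻¹: M = S⁻¹P.
det S = 4, so S⁻¹ = [[-1, 1, 0], [-1, 1, -1], [7/4, -2, 5/4]].
M = S⁻¹P = [[-1, 1, 0], [-1, 1, -1], [7/4, -2, 5/4]] · [[-16, 2], [-17, 1], [0, -6]] = [[-1, -1], [-1, 5], [6, -6]].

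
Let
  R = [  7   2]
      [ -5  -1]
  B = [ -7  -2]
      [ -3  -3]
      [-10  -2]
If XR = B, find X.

R is on the right of X, so right-multiply by R⁻¹: X = BR⁻¹.
det R = 3; the adjugate gives R⁻¹ = [[-1/3, -2/3], [5/3, 7/3]].
X = BR⁻¹ = [[-7, -2], [-3, -3], [-10, -2]] · [[-1/3, -2/3], [5/3, 7/3]] = [[-1, 0], [-4, -5], [0, 2]].

X = [[-1, 0], [-4, -5], [0, 2]]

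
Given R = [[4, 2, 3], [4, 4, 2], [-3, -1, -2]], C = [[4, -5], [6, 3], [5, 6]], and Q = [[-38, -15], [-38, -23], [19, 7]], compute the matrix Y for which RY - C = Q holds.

RY = Q + C = [[-34, -20], [-32, -20], [24, 13]].
Left-multiplying both sides by R⁻¹ gives Y = R⁻¹(Q + C).
det R = 4; the adjugate gives R⁻¹ = [[-3/2, 1/4, -2], [1/2, 1/4, 1], [2, -1/2, 2]].
Y = R⁻¹(Q + C) = [[-5, -1], [-1, -2], [-4, -4]].

Y = [[-5, -1], [-1, -2], [-4, -4]]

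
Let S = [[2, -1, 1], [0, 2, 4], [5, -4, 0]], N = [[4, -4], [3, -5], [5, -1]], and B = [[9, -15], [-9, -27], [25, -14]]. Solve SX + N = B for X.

X = [[4, -5], [0, -3], [-3, -4]]

SX = B − N = [[5, -11], [-12, -22], [20, -13]].
S is on the left of X, so left-multiply by S⁻¹: X = S⁻¹(B − N).
det S = 2; the adjugate gives S⁻¹ = [[8, -2, -3], [10, -5/2, -4], [-5, 3/2, 2]].
X = S⁻¹(B − N) = [[4, -5], [0, -3], [-3, -4]].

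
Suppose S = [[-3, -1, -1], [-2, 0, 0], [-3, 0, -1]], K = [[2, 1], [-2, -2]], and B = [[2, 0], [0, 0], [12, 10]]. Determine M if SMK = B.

M = S⁻¹BK⁻¹ (apply S⁻¹ on the left and K⁻¹ on the right).
det S = 2; the adjugate gives S⁻¹ = [[0, -1/2, 0], [-1, 0, 1], [0, 3/2, -1]].
det K = -2; the adjugate gives K⁻¹ = [[1, 1/2], [-1, -1]].
S⁻¹B = [[0, 0], [10, 10], [-12, -10]].
M = (S⁻¹B)K⁻¹ = [[0, 0], [0, -5], [-2, 4]].

M = [[0, 0], [0, -5], [-2, 4]]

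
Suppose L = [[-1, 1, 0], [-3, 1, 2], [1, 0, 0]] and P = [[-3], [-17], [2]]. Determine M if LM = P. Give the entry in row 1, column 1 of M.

Since L multiplies M on the left, M = L⁻¹P.
L has determinant 2; L⁻¹ = [[0, 0, 1], [1, 0, 1], [-1/2, 1/2, 1]].
M = L⁻¹P = [[0, 0, 1], [1, 0, 1], [-1/2, 1/2, 1]] · [[-3], [-17], [2]] = [[2], [-1], [-5]].

2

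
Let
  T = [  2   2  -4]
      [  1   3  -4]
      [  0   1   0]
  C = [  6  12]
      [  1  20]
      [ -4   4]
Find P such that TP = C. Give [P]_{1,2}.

Since T multiplies P on the left, P = T⁻¹C.
det T = 4; the adjugate gives T⁻¹ = [[1, -1, 1], [0, 0, 1], [1/4, -1/2, 1]].
P = T⁻¹C = [[1, -1, 1], [0, 0, 1], [1/4, -1/2, 1]] · [[6, 12], [1, 20], [-4, 4]] = [[1, -4], [-4, 4], [-3, -3]].

-4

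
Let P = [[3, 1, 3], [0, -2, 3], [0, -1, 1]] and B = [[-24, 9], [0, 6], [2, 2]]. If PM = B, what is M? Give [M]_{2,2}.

0

Since P multiplies M on the left, M = P⁻¹B.
det P = 3; the adjugate gives P⁻¹ = [[1/3, -4/3, 3], [0, 1, -3], [0, 1, -2]].
M = P⁻¹B = [[1/3, -4/3, 3], [0, 1, -3], [0, 1, -2]] · [[-24, 9], [0, 6], [2, 2]] = [[-2, 1], [-6, 0], [-4, 2]].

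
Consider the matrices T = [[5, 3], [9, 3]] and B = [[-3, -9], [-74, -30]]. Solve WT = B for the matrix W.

Since T sits to the right of W, W = BT⁻¹.
det T = -12; the adjugate gives T⁻¹ = [[-1/4, 1/4], [3/4, -5/12]].
W = BT⁻¹ = [[-3, -9], [-74, -30]] · [[-1/4, 1/4], [3/4, -5/12]] = [[-6, 3], [-4, -6]].

W = [[-6, 3], [-4, -6]]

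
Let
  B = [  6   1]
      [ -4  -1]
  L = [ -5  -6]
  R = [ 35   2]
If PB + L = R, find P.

PB = R − L = [[40, 8]].
Since B sits to the right of P, P = (R − L)B⁻¹.
B has determinant -2; B⁻¹ = [[1/2, 1/2], [-2, -3]].
P = (R − L)B⁻¹ = [[4, -4]].

P = [[4, -4]]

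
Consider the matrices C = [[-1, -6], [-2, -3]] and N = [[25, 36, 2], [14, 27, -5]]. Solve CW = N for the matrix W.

W = [[-1, -6, 4], [-4, -5, -1]]

Since C multiplies W on the left, W = C⁻¹N.
det C = -9; the adjugate gives C⁻¹ = [[1/3, -2/3], [-2/9, 1/9]].
W = C⁻¹N = [[1/3, -2/3], [-2/9, 1/9]] · [[25, 36, 2], [14, 27, -5]] = [[-1, -6, 4], [-4, -5, -1]].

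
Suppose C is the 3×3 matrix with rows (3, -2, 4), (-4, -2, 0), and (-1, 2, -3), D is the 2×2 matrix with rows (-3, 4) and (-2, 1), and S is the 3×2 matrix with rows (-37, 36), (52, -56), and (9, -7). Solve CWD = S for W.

W = [[5, 4], [-4, -4], [-4, -3]]

W = C⁻¹SD⁻¹ (apply C⁻¹ on the left and D⁻¹ on the right).
det C = 2; the adjugate gives C⁻¹ = [[3, 1, 4], [-6, -5/2, -8], [-5, -2, -7]].
det D = 5; the adjugate gives D⁻¹ = [[1/5, -4/5], [2/5, -3/5]].
C⁻¹S = [[-23, 24], [20, -20], [18, -19]].
W = (C⁻¹S)D⁻¹ = [[5, 4], [-4, -4], [-4, -3]].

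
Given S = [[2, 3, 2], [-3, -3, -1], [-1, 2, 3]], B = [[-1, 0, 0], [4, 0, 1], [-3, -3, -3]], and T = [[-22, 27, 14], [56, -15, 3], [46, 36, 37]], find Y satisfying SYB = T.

Y = [[1, -2, -1], [-1, -5, 1], [-1, 3, -5]]

Y = S⁻¹TB⁻¹ (apply S⁻¹ on the left and B⁻¹ on the right).
det S = -2; the adjugate gives S⁻¹ = [[7/2, 5/2, -3/2], [-5, -4, 2], [9/2, 7/2, -3/2]].
B has determinant -3; B⁻¹ = [[-1, 0, 0], [-3, -1, -1/3], [4, 1, 0]].
S⁻¹T = [[-6, 3, 1], [-22, -3, -8], [28, 15, 18]].
Y = (S⁻¹T)B⁻¹ = [[1, -2, -1], [-1, -5, 1], [-1, 3, -5]].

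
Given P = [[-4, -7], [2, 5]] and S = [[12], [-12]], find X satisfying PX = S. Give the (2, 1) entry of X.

-4

P is on the left of X, so left-multiply by P⁻¹: X = P⁻¹S.
P has determinant -6; P⁻¹ = [[-5/6, -7/6], [1/3, 2/3]].
X = P⁻¹S = [[-5/6, -7/6], [1/3, 2/3]] · [[12], [-12]] = [[4], [-4]].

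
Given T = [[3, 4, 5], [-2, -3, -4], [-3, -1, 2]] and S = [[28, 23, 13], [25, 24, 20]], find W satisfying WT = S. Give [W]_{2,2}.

1

T is on the right of W, so right-multiply by T⁻¹: W = ST⁻¹.
T has determinant -1; T⁻¹ = [[10, 13, 1], [-16, -21, -2], [7, 9, 1]].
W = ST⁻¹ = [[28, 23, 13], [25, 24, 20]] · [[10, 13, 1], [-16, -21, -2], [7, 9, 1]] = [[3, -2, -5], [6, 1, -3]].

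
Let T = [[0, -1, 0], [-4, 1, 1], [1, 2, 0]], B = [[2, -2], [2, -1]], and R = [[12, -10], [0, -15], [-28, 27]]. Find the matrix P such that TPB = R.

Left-multiply by T⁻¹ and right-multiply by B⁻¹: P = T⁻¹RB⁻¹.
det T = -1, so T⁻¹ = [[2, 0, 1], [-1, 0, 0], [9, 1, 4]].
det B = 2; the adjugate gives B⁻¹ = [[-1/2, 1], [-1, 1]].
T⁻¹R = [[-4, 7], [-12, 10], [-4, 3]].
P = (T⁻¹R)B⁻¹ = [[-5, 3], [-4, -2], [-1, -1]].

P = [[-5, 3], [-4, -2], [-1, -1]]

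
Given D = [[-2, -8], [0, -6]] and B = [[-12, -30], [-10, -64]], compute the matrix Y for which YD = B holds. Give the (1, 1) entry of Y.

Right-multiplying both sides by D⁻¹ gives Y = BD⁻¹.
D has determinant 12; D⁻¹ = [[-1/2, 2/3], [0, -1/6]].
Y = BD⁻¹ = [[-12, -30], [-10, -64]] · [[-1/2, 2/3], [0, -1/6]] = [[6, -3], [5, 4]].

6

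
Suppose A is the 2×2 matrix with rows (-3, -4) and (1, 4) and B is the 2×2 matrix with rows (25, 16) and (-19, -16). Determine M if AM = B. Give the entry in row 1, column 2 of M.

A is on the left of M, so left-multiply by A⁻¹: M = A⁻¹B.
det A = -8; the adjugate gives A⁻¹ = [[-1/2, -1/2], [1/8, 3/8]].
M = A⁻¹B = [[-1/2, -1/2], [1/8, 3/8]] · [[25, 16], [-19, -16]] = [[-3, 0], [-4, -4]].

0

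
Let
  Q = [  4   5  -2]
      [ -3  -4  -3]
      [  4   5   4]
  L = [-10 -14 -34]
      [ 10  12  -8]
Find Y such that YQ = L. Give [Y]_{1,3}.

Since Q sits to the right of Y, Y = LQ⁻¹.
det Q = -6, so Q⁻¹ = [[1/6, 5, 23/6], [0, -4, -3], [-1/6, 0, 1/6]].
Y = LQ⁻¹ = [[-10, -14, -34], [10, 12, -8]] · [[1/6, 5, 23/6], [0, -4, -3], [-1/6, 0, 1/6]] = [[4, 6, -2], [3, 2, 1]].

-2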